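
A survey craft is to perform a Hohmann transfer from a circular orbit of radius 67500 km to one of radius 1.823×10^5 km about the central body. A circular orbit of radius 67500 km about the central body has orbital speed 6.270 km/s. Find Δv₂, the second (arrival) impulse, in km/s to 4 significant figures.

Δv₂ = 1.011 km/s

From the circular-orbit relation v² = μ/r at r = 67500 km: μ = v²r = (6.270)² × 67500 = 2.65362×10^6 km³/s².
Transfer-ellipse semi-major axis a_t = (r₁ + r₂)/2 = (67500 + 1.823×10^5)/2 = 1.249×10^5 km.
On the circular orbit at r = 1.823×10^5 km, v_c = √(μ/r) = 3.81528 km/s.
Vis-viva on the transfer ellipse at r = 1.823×10^5 km gives v_t = √[μ(2/r − 1/a_t)] = 2.80477 km/s.
Δv₂ = |v_t − v_c| = |2.80477 − 3.81528| = 1.011 km/s.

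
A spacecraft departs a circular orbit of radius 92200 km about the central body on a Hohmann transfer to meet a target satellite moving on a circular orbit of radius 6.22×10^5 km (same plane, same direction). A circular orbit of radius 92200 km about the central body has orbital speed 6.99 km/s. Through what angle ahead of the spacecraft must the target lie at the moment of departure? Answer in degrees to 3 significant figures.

From the circular-orbit relation v² = μ/r at r = 92200 km: μ = v²r = (6.99)² × 92200 = 4.50490×10^6 km³/s².
Transfer-ellipse semi-major axis a_t = (r₁ + r₂)/2 = (92200 + 6.220×10^5)/2 = 3.571×10^5 km.
Transfer time t = π√(a_t³/μ) = 3.1586×10^5 s.
Target angular speed ω₂ = √(μ/r₂³) = 4.3267×10^-6 rad/s.
Angle swept by the target during transfer: ω₂·t = 1.3666 rad = 78.30°.
The spacecraft traverses 180° on the transfer ellipse, so the target must lead by 180° − 78.30° = 102°.

φ = 102°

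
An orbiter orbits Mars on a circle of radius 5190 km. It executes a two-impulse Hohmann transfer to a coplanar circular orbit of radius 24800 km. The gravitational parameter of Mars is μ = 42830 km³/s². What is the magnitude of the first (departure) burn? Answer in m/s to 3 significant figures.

Semi-major axis of the transfer orbit: a_t = (5190 + 24800)/2 = 14995 km.
On the circular orbit at r = 5190 km, v_c = √(μ/r) = 2.8727 km/s.
Transfer-orbit speed at the same r (vis-viva, a = a_t): v_t = √[μ(2/r − 1/a_t)] = 3.6944 km/s.
Δv₁ = |v_t − v_c| = |3.6944 − 2.8727| = 0.8217 km/s.

Δv₁ = 822 m/s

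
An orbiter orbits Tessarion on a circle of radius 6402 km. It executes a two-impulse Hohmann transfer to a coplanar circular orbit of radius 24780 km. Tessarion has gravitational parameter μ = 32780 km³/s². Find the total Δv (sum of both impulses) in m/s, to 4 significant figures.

The Hohmann ellipse has a_t = (r₁ + r₂)/2 = 15591 km.
At r₁ the circular-orbit speed is v₁ = √(μ/r₁) = 2.2628 km/s.
On the transfer ellipse at r₁, vis-viva equation gives v_p = √[μ(2/r₁ − 1/a_t)] = 2.8527 km/s.
First burn Δv₁ = |v_p − v₁| = 0.5899 km/s.
At r₂, v₂ = √(μ/r₂) = 1.1501 km/s.
Transfer-orbit speed at r₂: v_a = √[μ(2/r₂ − 1/a_t)] = 0.73701 km/s.
Second burn Δv₂ = |v₂ − v_a| = 0.4131 km/s.
Total Δv = Δv₁ + Δv₂ = 1.003 km/s.

Δv = 1003 m/s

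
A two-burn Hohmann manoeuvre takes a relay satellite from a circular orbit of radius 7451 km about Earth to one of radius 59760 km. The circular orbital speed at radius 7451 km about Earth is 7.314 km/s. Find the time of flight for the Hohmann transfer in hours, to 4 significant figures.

t = 8.515 hours

From the circular-orbit relation v² = μ/r at r = 7451 km: μ = v²r = (7.314)² × 7451 = 3.98588×10^5 km³/s².
The Hohmann ellipse has a_t = (r₁ + r₂)/2 = 33605.5 km.
Half the transfer-orbit period gives t = π√(a_t³/μ) = 30655 s.
Converting: 30655 s ÷ 3600 s/hour = 8.515 hours.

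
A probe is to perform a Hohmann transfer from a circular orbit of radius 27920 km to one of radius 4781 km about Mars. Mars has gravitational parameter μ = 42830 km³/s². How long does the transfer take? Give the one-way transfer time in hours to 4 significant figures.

The Hohmann ellipse has a_t = (r₁ + r₂)/2 = 16350.5 km.
By Kepler's third law the transfer-orbit period is T = 2π√(a_t³/μ), so t = T/2 = 31737 s.
Converting: 31737 s ÷ 3600 s/hour = 8.816 hours.

t = 8.816 hours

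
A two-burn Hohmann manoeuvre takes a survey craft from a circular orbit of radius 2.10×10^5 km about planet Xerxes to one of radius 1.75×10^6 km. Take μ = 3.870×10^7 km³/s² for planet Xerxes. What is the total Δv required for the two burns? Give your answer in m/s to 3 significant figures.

The Hohmann ellipse has a_t = (r₁ + r₂)/2 = 9.800×10^5 km.
Circular speed at r₁: v₁ = √(μ/r₁) = √(3.870×10^7/2.100×10^5) = 13.5752 km/s.
On the transfer ellipse at r₁, vis-viva equation gives v_p = √[μ(2/r₁ − 1/a_t)] = 18.1406 km/s.
First burn Δv₁ = |v_p − v₁| = 4.565 km/s.
At r₂, v₂ = √(μ/r₂) = 4.703 km/s.
Transfer-orbit speed at r₂: v_a = √[μ(2/r₂ − 1/a_t)] = 2.177 km/s.
Second burn Δv₂ = |v₂ − v_a| = 2.526 km/s.
Total Δv = Δv₁ + Δv₂ = 7.091 km/s.

Δv = 7090 m/s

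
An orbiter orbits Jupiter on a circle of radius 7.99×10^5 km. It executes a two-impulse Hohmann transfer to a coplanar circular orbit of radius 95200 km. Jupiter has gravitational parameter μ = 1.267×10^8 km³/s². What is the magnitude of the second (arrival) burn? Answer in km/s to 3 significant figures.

Transfer-ellipse semi-major axis a_t = (r₁ + r₂)/2 = (7.990×10^5 + 95200)/2 = 4.471×10^5 km.
Circular speed at r = 95200 km: v_c = √(μ/r) = 36.48 km/s.
Vis-viva on the transfer ellipse at r = 95200 km gives v_t = √[μ(2/r − 1/a_t)] = 48.77 km/s.
Δv₂ = |v_t − v_c| = |48.77 − 36.48| = 12.29 km/s.

Δv₂ = 12.3 km/s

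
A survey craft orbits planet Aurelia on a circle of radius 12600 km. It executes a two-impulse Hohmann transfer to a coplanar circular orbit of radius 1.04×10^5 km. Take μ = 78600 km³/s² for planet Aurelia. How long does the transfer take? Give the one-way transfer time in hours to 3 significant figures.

The Hohmann ellipse has a_t = (r₁ + r₂)/2 = 58300 km.
Half the transfer-orbit period gives t = π√(a_t³/μ) = 1.577×10^5 s.
Converting: 1.577×10^5 s ÷ 3600 s/hour = 43.8 hours.

t = 43.8 hours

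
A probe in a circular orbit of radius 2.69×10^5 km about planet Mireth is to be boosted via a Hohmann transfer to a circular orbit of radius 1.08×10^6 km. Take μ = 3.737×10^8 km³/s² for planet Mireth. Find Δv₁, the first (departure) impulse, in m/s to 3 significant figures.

Transfer-ellipse semi-major axis a_t = (r₁ + r₂)/2 = (2.690×10^5 + 1.080×10^6)/2 = 6.745×10^5 km.
On the circular orbit at r = 2.690×10^5 km, v_c = √(μ/r) = 37.2722 km/s.
Vis-viva on the transfer ellipse at r = 2.690×10^5 km gives v_t = √[μ(2/r − 1/a_t)] = 47.1635 km/s.
Δv₁ = |v_t − v_c| = |47.1635 − 37.2722| = 9.891 km/s.

Δv₁ = 9890 m/s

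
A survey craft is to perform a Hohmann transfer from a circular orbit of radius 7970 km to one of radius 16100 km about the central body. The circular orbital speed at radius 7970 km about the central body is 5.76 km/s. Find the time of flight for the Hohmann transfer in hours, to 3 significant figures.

From the circular-orbit relation v² = μ/r at r = 7970 km: μ = v²r = (5.76)² × 7970 = 2.64425×10^5 km³/s².
Semi-major axis of the transfer orbit: a_t = (7970 + 16100)/2 = 12035 km.
By Kepler's third law the transfer-orbit period is T = 2π√(a_t³/μ), so t = T/2 = 8066 s.
Converting: 8066 s ÷ 3600 s/hour = 2.24 hours.

t = 2.24 hours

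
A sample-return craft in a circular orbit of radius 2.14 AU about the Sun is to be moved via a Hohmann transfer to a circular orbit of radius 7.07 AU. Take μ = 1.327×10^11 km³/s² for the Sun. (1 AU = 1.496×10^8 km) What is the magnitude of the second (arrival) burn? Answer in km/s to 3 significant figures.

In km: r₁ = 2.14 × 1.496×10^8 = 3.20144×10^8 km; r₂ = 7.07 × 1.496×10^8 = 1.057672×10^9 km.
Transfer-ellipse semi-major axis a_t = (r₁ + r₂)/2 = (3.20144×10^8 + 1.057672×10^9)/2 = 6.88908×10^8 km.
On the circular orbit at r = 1.057672×10^9 km, v_c = √(μ/r) = 11.201 km/s.
Vis-viva on the transfer ellipse at r = 1.057672×10^9 km gives v_t = √[μ(2/r − 1/a_t)] = 7.6358 km/s.
Δv₂ = |v_t − v_c| = |7.6358 − 11.201| = 3.565 km/s.

Δv₂ = 3.57 km/s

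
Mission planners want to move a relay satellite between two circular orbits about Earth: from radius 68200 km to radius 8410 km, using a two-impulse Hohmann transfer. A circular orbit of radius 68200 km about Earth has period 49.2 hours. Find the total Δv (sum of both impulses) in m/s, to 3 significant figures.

Δv = 3590 m/s

From Kepler's third law T² = 4π²r³/μ at r = 68200 km, T = 49.2 hours = 49.2 × 3600 s = 1.7712×10^5 s: μ = 4π²r³/T² = 3.99188×10^5 km³/s².
Semi-major axis of the transfer orbit: a_t = (68200 + 8410)/2 = 38305 km.
Circular speed at r₁: v₁ = √(μ/r₁) = √(3.99188×10^5/68200) = 2.4193 km/s.
On the transfer ellipse at r₁, v² = μ(2/r − 1/a) gives v_a = √[μ(2/r₁ − 1/a_t)] = 1.1336 km/s.
First burn Δv₁ = |v_a − v₁| = 1.286 km/s.
At r₂, v₂ = √(μ/r₂) = 6.890 km/s.
Transfer-orbit speed at r₂: v_p = √[μ(2/r₂ − 1/a_t)] = 9.193 km/s.
Second burn Δv₂ = |v₂ − v_p| = 2.303 km/s.
Total Δv = Δv₁ + Δv₂ = 3.589 km/s.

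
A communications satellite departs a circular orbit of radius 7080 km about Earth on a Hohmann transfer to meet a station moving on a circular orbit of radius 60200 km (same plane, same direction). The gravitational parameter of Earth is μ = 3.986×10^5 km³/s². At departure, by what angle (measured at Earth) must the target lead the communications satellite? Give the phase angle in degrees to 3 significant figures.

Transfer-ellipse semi-major axis a_t = (r₁ + r₂)/2 = (7080 + 60200)/2 = 33640 km.
The half-period of the transfer ellipse is t = π√(a_t³/μ) = 30702 s.
Target angular speed ω₂ = √(μ/r₂³) = 4.2744×10^-5 rad/s.
Angle swept by the target during transfer: ω₂·t = 1.3123 rad = 75.19°.
Arrival is 180° from departure on the ellipse, so φ = 180° − 75.19° = 105°.

φ = 105°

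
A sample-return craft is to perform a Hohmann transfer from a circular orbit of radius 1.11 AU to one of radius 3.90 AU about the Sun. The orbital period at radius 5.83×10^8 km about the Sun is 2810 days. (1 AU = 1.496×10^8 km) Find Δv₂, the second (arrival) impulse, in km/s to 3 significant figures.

From Kepler's third law T² = 4π²r³/μ at r = 5.83×10^8 km, T = 2810 days = 2810 × 86400 s = 2.42784×10^8 s: μ = 4π²r³/T² = 1.32717×10^11 km³/s².
In km: r₁ = 1.11 × 1.496×10^8 = 1.66056×10^8 km; r₂ = 3.90 × 1.496×10^8 = 5.8344×10^8 km.
The Hohmann ellipse has a_t = (r₁ + r₂)/2 = 3.74748×10^8 km.
Circular speed at r = 5.8344×10^8 km: v_c = √(μ/r) = 15.082 km/s.
Vis-viva on the transfer ellipse at r = 5.8344×10^8 km gives v_t = √[μ(2/r − 1/a_t)] = 10.040 km/s.
Δv₂ = |v_t − v_c| = |10.040 − 15.082| = 5.042 km/s.

Δv₂ = 5.04 km/s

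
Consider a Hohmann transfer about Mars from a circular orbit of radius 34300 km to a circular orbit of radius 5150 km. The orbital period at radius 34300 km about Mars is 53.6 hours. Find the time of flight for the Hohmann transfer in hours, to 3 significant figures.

t = 11.7 hours

From Kepler's third law T² = 4π²r³/μ at r = 34300 km, T = 53.6 hours = 53.6 × 3600 s = 1.9296×10^5 s: μ = 4π²r³/T² = 42786.6 km³/s².
Semi-major axis of the transfer orbit: a_t = (34300 + 5150)/2 = 19725 km.
Transfer time t = π√(a_t³/μ) = π√((19725)³ / 42786.6) = 42070 s.
Converting: 42070 s ÷ 3600 s/hour = 11.7 hours.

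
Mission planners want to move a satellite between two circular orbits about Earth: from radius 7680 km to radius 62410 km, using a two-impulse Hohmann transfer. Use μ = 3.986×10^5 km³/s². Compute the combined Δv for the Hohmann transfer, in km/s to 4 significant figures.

Δv = 3.754 km/s

Semi-major axis of the transfer orbit: a_t = (7680 + 62410)/2 = 35045 km.
Circular speed at r₁: v₁ = √(μ/r₁) = √(3.986×10^5/7680) = 7.204 km/s.
Transfer-orbit speed at r₁ (v² = μ(2/r − 1/a)): v_p = √[μ(2/r₁ − 1/a_t)] = 9.614 km/s.
First burn Δv₁ = |v_p − v₁| = 2.410 km/s.
Circular speed at r₂: v₂ = √(μ/r₂) = 2.527 km/s.
Transfer-orbit speed at r₂: v_a = √[μ(2/r₂ − 1/a_t)] = 1.183 km/s.
Second burn Δv₂ = |v₂ − v_a| = 1.344 km/s.
Δv = Δv₁ + Δv₂ = 2.410 + 1.344 = 3.754 km/s.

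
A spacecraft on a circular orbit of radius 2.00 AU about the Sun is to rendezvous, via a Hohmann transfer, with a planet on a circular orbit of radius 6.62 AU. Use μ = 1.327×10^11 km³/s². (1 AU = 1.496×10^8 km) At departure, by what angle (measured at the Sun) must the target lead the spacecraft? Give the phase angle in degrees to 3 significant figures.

In km: r₁ = 2.00 × 1.496×10^8 = 2.992×10^8 km; r₂ = 6.62 × 1.496×10^8 = 9.90352×10^8 km.
The Hohmann ellipse has a_t = (r₁ + r₂)/2 = 6.44776×10^8 km.
The half-period of the transfer ellipse is t = π√(a_t³/μ) = 1.41198×10^8 s.
The target's mean motion on its circular orbit is ω₂ = √(μ/r₂³) = 1.16883×10^-8 rad/s.
Angle swept by the target during transfer: ω₂·t = 1.6504 rad = 94.56°.
Arrival is 180° from departure on the ellipse, so φ = 180° − 94.56° = 85.4°.

φ = 85.4°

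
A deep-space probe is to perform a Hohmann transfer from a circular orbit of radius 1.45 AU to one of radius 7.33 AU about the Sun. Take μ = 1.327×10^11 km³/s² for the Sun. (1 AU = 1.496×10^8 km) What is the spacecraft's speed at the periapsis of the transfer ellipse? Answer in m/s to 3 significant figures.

v = 32000 m/s

In km: r₁ = 1.45 × 1.496×10^8 = 2.1692×10^8 km; r₂ = 7.33 × 1.496×10^8 = 1.096568×10^9 km.
Semi-major axis of the transfer orbit: a_t = (2.1692×10^8 + 1.096568×10^9)/2 = 6.56744×10^8 km.
At periapsis, r = 2.1692×10^8 km.
Applying v² = μ(2/r − 1/a_t): v = 31.96 km/s.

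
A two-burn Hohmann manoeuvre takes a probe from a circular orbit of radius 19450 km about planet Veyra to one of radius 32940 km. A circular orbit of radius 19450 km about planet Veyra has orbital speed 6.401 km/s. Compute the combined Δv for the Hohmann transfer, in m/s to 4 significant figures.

Δv = 1457 m/s

From the circular-orbit relation v² = μ/r at r = 19450 km: μ = v²r = (6.401)² × 19450 = 7.96921×10^5 km³/s².
Semi-major axis of the transfer orbit: a_t = (19450 + 32940)/2 = 26195 km.
Circular speed at r₁: v₁ = √(μ/r₁) = √(7.96921×10^5/19450) = 6.4010 km/s.
On the transfer ellipse at r₁, v² = μ(2/r − 1/a) gives v_p = √[μ(2/r₁ − 1/a_t)] = 7.1779 km/s.
First burn Δv₁ = |v_p − v₁| = 0.7769 km/s.
Circular speed at r₂: v₂ = √(μ/r₂) = 4.9186 km/s.
Transfer-orbit speed at r₂: v_a = √[μ(2/r₂ − 1/a_t)] = 4.2383 km/s.
Second burn Δv₂ = |v₂ − v_a| = 0.6803 km/s.
Δv = Δv₁ + Δv₂ = 0.7769 + 0.6803 = 1.457 km/s.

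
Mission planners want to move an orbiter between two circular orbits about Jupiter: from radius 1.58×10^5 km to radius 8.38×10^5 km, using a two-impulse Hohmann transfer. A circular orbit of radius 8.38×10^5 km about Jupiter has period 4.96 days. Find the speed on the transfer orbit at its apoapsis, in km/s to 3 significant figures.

v = 6.92 km/s

From Kepler's third law T² = 4π²r³/μ at r = 8.38×10^5 km, T = 4.96 days = 4.96 × 86400 s = 4.28544×10^5 s: μ = 4π²r³/T² = 1.26503×10^8 km³/s².
Transfer-ellipse semi-major axis a_t = (r₁ + r₂)/2 = (1.580×10^5 + 8.380×10^5)/2 = 4.980×10^5 km.
At apoapsis, r = 8.380×10^5 km.
From the vis-viva equation, v = √[μ(2/r − 1/a_t)] = 6.921 km/s.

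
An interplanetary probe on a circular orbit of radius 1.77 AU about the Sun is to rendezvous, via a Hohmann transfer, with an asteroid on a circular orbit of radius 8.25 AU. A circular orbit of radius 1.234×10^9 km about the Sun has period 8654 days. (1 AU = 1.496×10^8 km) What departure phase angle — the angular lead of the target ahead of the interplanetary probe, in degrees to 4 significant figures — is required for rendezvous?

φ = 94.82°

From Kepler's third law T² = 4π²r³/μ at r = 1.234×10^9 km, T = 8654 days = 8654 × 86400 s = 7.477056×10^8 s: μ = 4π²r³/T² = 1.32692×10^11 km³/s².
In km: r₁ = 1.77 × 1.496×10^8 = 2.64792×10^8 km; r₂ = 8.25 × 1.496×10^8 = 1.2342×10^9 km.
Transfer-ellipse semi-major axis a_t = (r₁ + r₂)/2 = (2.64792×10^8 + 1.2342×10^9)/2 = 7.49496×10^8 km.
Transfer time t = π√(a_t³/μ) = 1.7696×10^8 s.
The target's mean motion on its circular orbit is ω₂ = √(μ/r₂³) = 8.4012×10^-9 rad/s.
Angle swept by the target during transfer: ω₂·t = 1.4867 rad = 85.18°.
Arrival is 180° from departure on the ellipse, so φ = 180° − 85.18° = 94.82°.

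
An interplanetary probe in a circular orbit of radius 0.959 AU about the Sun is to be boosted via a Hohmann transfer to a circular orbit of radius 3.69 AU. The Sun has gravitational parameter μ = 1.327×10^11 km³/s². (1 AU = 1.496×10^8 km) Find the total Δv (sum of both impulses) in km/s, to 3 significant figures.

In km: r₁ = 0.959 × 1.496×10^8 = 1.434664×10^8 km; r₂ = 3.69 × 1.496×10^8 = 5.52024×10^8 km.
Transfer-ellipse semi-major axis a_t = (r₁ + r₂)/2 = (1.434664×10^8 + 5.52024×10^8)/2 = 3.477452×10^8 km.
Circular speed at r₁: v₁ = √(μ/r₁) = √(1.327×10^11/1.434664×10^8) = 30.4131 km/s.
Transfer-orbit speed at r₁ (vis-viva equation): v_p = √[μ(2/r₁ − 1/a_t)] = 38.3185 km/s.
First burn Δv₁ = |v_p − v₁| = 7.905 km/s.
At r₂, v₂ = √(μ/r₂) = 15.5045 km/s.
Transfer-orbit speed at r₂: v_a = √[μ(2/r₂ − 1/a_t)] = 9.95866 km/s.
Second burn Δv₂ = |v₂ − v_a| = 5.546 km/s.
Δv = Δv₁ + Δv₂ = 7.905 + 5.546 = 13.45 km/s.

Δv = 13.5 km/s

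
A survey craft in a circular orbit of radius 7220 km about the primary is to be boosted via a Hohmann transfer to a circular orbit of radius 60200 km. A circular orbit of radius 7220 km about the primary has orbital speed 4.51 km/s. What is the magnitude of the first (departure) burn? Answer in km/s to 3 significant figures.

From the circular-orbit relation v² = μ/r at r = 7220 km: μ = v²r = (4.51)² × 7220 = 1.46856×10^5 km³/s².
The Hohmann ellipse has a_t = (r₁ + r₂)/2 = 33710 km.
Circular speed at r = 7220 km: v_c = √(μ/r) = 4.510 km/s.
Transfer-orbit speed at the same r (vis-viva, a = a_t): v_t = √[μ(2/r − 1/a_t)] = 6.027 km/s.
Δv₁ = |v_t − v_c| = |6.027 − 4.510| = 1.517 km/s.

Δv₁ = 1.52 km/s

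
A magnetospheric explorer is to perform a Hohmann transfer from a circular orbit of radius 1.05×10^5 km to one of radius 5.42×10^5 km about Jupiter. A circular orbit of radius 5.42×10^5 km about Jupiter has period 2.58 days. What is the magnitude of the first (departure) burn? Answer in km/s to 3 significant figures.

From Kepler's third law T² = 4π²r³/μ at r = 5.42×10^5 km, T = 2.58 days = 2.58 × 86400 s = 2.22912×10^5 s: μ = 4π²r³/T² = 1.26500×10^8 km³/s².
The Hohmann ellipse has a_t = (r₁ + r₂)/2 = 3.235×10^5 km.
On the circular orbit at r = 1.050×10^5 km, v_c = √(μ/r) = 34.71 km/s.
Transfer-orbit speed at the same r (vis-viva, a = a_t): v_t = √[μ(2/r − 1/a_t)] = 44.93 km/s.
Δv₁ = |v_t − v_c| = |44.93 − 34.71| = 10.22 km/s.

Δv₁ = 10.2 km/s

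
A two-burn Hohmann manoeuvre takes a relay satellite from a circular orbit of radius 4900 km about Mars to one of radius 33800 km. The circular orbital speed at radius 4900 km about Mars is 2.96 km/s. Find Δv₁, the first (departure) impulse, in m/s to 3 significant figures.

From the circular-orbit relation v² = μ/r at r = 4900 km: μ = v²r = (2.96)² × 4900 = 42931.8 km³/s².
Transfer-ellipse semi-major axis a_t = (r₁ + r₂)/2 = (4900 + 33800)/2 = 19350 km.
On the circular orbit at r = 4900 km, v_c = √(μ/r) = 2.9600 km/s.
Transfer-orbit speed at the same r (vis-viva, a = a_t): v_t = √[μ(2/r − 1/a_t)] = 3.9121 km/s.
Δv₁ = |v_t − v_c| = |3.9121 − 2.9600| = 0.9521 km/s.

Δv₁ = 952 m/s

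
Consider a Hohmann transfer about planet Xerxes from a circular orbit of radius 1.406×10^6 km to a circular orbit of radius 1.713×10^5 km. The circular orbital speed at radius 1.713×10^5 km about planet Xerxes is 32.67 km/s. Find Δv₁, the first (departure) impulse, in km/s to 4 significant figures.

Δv₁ = 6.089 km/s

From the circular-orbit relation v² = μ/r at r = 1.713×10^5 km: μ = v²r = (32.67)² × 1.713×10^5 = 1.82833×10^8 km³/s².
Transfer-ellipse semi-major axis a_t = (r₁ + r₂)/2 = (1.406×10^6 + 1.713×10^5)/2 = 7.8865×10^5 km.
Circular speed at r = 1.406×10^6 km: v_c = √(μ/r) = 11.4034 km/s.
Vis-viva on the transfer ellipse at r = 1.406×10^6 km gives v_t = √[μ(2/r − 1/a_t)] = 5.31461 km/s.
Δv₁ = |v_t − v_c| = |5.31461 − 11.4034| = 6.089 km/s.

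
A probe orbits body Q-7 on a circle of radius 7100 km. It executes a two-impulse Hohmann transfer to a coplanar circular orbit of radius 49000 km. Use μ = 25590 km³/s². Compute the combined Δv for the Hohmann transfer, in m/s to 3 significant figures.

Δv = 970 m/s

Transfer-ellipse semi-major axis a_t = (r₁ + r₂)/2 = (7100 + 49000)/2 = 28050 km.
Circular speed at r₁: v₁ = √(μ/r₁) = √(25590/7100) = 1.8985 km/s.
On the transfer ellipse at r₁, v² = μ(2/r − 1/a) gives v_p = √[μ(2/r₁ − 1/a_t)] = 2.5092 km/s.
First burn Δv₁ = |v_p − v₁| = 0.6107 km/s.
At r₂, v₂ = √(μ/r₂) = 0.7227 km/s.
Transfer-orbit speed at r₂: v_a = √[μ(2/r₂ − 1/a_t)] = 0.3636 km/s.
Second burn Δv₂ = |v₂ − v_a| = 0.3591 km/s.
Δv = Δv₁ + Δv₂ = 0.6107 + 0.3591 = 0.9698 km/s.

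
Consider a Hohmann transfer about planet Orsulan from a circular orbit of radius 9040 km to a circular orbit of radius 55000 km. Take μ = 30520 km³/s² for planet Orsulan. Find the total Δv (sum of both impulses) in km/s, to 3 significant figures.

Δv = 0.920 km/s

The Hohmann ellipse has a_t = (r₁ + r₂)/2 = 32020 km.
Circular speed at r₁: v₁ = √(μ/r₁) = √(30520/9040) = 1.8374 km/s.
On the transfer ellipse at r₁, vis-viva gives v_p = √[μ(2/r₁ − 1/a_t)] = 2.4081 km/s.
First burn Δv₁ = |v_p − v₁| = 0.5707 km/s.
At r₂, v₂ = √(μ/r₂) = 0.7449 km/s.
Transfer-orbit speed at r₂: v_a = √[μ(2/r₂ − 1/a_t)] = 0.3958 km/s.
Second burn Δv₂ = |v₂ − v_a| = 0.3491 km/s.
Total Δv = Δv₁ + Δv₂ = 0.9198 km/s.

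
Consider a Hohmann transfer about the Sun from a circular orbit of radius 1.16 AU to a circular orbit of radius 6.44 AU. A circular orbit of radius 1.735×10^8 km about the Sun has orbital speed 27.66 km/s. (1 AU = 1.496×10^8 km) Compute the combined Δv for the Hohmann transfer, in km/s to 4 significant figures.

Δv = 13.60 km/s

From the circular-orbit relation v² = μ/r at r = 1.735×10^8 km: μ = v²r = (27.66)² × 1.735×10^8 = 1.32741×10^11 km³/s².
In km: r₁ = 1.16 × 1.496×10^8 = 1.73536×10^8 km; r₂ = 6.44 × 1.496×10^8 = 9.63424×10^8 km.
Transfer-ellipse semi-major axis a_t = (r₁ + r₂)/2 = (1.73536×10^8 + 9.63424×10^8)/2 = 5.6848×10^8 km.
Circular speed at r₁: v₁ = √(μ/r₁) = √(1.32741×10^11/1.73536×10^8) = 27.65713 km/s.
Transfer-orbit speed at r₁ (v² = μ(2/r − 1/a)): v_p = √[μ(2/r₁ − 1/a_t)] = 36.00462 km/s.
First burn Δv₁ = |v_p − v₁| = 8.347 km/s.
At r₂, v₂ = √(μ/r₂) = 11.738 km/s.
Transfer-orbit speed at r₂: v_a = √[μ(2/r₂ − 1/a_t)] = 6.4853 km/s.
Second burn Δv₂ = |v₂ − v_a| = 5.253 km/s.
Total Δv = Δv₁ + Δv₂ = 13.60 km/s.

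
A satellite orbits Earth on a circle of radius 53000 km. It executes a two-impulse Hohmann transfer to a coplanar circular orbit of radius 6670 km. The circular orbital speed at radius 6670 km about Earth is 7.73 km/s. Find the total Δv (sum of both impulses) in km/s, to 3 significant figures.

From the circular-orbit relation v² = μ/r at r = 6670 km: μ = v²r = (7.73)² × 6670 = 3.98552×10^5 km³/s².
Transfer-ellipse semi-major axis a_t = (r₁ + r₂)/2 = (53000 + 6670)/2 = 29835 km.
Circular speed at r₁: v₁ = √(μ/r₁) = √(3.98552×10^5/53000) = 2.7422 km/s.
Transfer-orbit speed at r₁ (v² = μ(2/r − 1/a)): v_a = √[μ(2/r₁ − 1/a_t)] = 1.2966 km/s.
First burn Δv₁ = |v_a − v₁| = 1.4456 km/s.
At r₂, v₂ = √(μ/r₂) = 7.73000 km/s.
Transfer-orbit speed at r₂: v_p = √[μ(2/r₂ − 1/a_t)] = 10.3028 km/s.
Second burn Δv₂ = |v₂ − v_p| = 2.5728 km/s.
Total Δv = Δv₁ + Δv₂ = 4.018 km/s.

Δv = 4.02 km/s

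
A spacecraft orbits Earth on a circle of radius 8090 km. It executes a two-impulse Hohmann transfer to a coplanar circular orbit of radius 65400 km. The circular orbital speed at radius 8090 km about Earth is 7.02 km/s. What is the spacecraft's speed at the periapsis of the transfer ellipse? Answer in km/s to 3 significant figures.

From the circular-orbit relation v² = μ/r at r = 8090 km: μ = v²r = (7.02)² × 8090 = 3.98678×10^5 km³/s².
The Hohmann ellipse has a_t = (r₁ + r₂)/2 = 36745 km.
At periapsis, r = 8090 km.
Vis-viva: v = √[μ(2/r − 1/a_t)] = √[3.98678×10^5 × (2/8090 − 1/36745)] = 9.365 km/s.

v = 9.37 km/s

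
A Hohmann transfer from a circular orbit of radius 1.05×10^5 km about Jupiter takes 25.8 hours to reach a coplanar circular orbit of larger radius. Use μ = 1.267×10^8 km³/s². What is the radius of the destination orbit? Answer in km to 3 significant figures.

Transfer time t = 25.8 hours = 92880 s, and t = π√(a_t³/μ).
So a_t = (μ t²/π²)^(1/3) = (1.267×10^8 × (92880)² / π²)^(1/3) = 4.8022×10^5 km.
Since a_t = (r₁ + r₂)/2, r₂ = 2a_t − r₁ = 2×4.8022×10^5 − 1.050×10^5 = 8.5544×10^5 km.

r₂ = 8.55×10^5 km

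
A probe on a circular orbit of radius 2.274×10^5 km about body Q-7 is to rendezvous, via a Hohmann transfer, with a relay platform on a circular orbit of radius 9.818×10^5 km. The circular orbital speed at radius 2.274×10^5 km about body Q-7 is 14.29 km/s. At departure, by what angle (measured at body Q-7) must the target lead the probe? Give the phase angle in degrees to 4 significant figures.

From the circular-orbit relation v² = μ/r at r = 2.274×10^5 km: μ = v²r = (14.29)² × 2.274×10^5 = 4.64360×10^7 km³/s².
The Hohmann ellipse has a_t = (r₁ + r₂)/2 = 6.046×10^5 km.
The half-period of the transfer ellipse is t = π√(a_t³/μ) = 2.16733×10^5 s.
The target's mean motion on its circular orbit is ω₂ = √(μ/r₂³) = 7.00475×10^-6 rad/s.
Angle swept by the target during transfer: ω₂·t = 1.51816 rad = 86.98°.
The probe traverses 180° on the transfer ellipse, so the target must lead by 180° − 86.98° = 93.02°.

φ = 93.02°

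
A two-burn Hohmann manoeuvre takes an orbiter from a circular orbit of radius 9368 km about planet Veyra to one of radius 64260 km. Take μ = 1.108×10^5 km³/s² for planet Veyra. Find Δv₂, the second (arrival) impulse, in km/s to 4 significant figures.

Transfer-ellipse semi-major axis a_t = (r₁ + r₂)/2 = (9368 + 64260)/2 = 36814 km.
Circular speed at r = 64260 km: v_c = √(μ/r) = 1.3131 km/s.
Transfer-orbit speed at the same r (vis-viva, a = a_t): v_t = √[μ(2/r − 1/a_t)] = 0.66239 km/s.
Δv₂ = |v_t − v_c| = |0.66239 − 1.3131| = 0.6507 km/s.

Δv₂ = 0.6507 km/s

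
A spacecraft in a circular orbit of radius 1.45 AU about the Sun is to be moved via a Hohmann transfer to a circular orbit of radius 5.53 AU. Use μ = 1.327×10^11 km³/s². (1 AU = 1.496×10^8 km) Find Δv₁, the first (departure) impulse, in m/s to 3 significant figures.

In km: r₁ = 1.45 × 1.496×10^8 = 2.1692×10^8 km; r₂ = 5.53 × 1.496×10^8 = 8.27288×10^8 km.
Semi-major axis of the transfer orbit: a_t = (2.1692×10^8 + 8.27288×10^8)/2 = 5.22104×10^8 km.
Circular speed at r = 2.1692×10^8 km: v_c = √(μ/r) = 24.73350 km/s.
Transfer-orbit speed at the same r (vis-viva, a = a_t): v_t = √[μ(2/r − 1/a_t)] = 31.13404 km/s.
Δv₁ = |v_t − v_c| = |31.13404 − 24.73350| = 6.401 km/s.

Δv₁ = 6400 m/s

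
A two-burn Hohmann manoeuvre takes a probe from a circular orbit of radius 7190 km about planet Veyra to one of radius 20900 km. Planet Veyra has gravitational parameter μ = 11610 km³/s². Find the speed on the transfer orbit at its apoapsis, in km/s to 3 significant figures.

v = 0.533 km/s

The Hohmann ellipse has a_t = (r₁ + r₂)/2 = 14045 km.
At apoapsis, r = 20900 km.
Vis-viva: v = √[μ(2/r − 1/a_t)] = √[11610 × (2/20900 − 1/14045)] = 0.5333 km/s.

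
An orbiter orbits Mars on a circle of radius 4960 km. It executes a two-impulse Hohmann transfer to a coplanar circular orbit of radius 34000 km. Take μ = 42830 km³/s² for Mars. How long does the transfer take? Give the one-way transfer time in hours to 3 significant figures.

The Hohmann ellipse has a_t = (r₁ + r₂)/2 = 19480 km.
Half the transfer-orbit period gives t = π√(a_t³/μ) = 41270 s.
Converting: 41270 s ÷ 3600 s/hour = 11.5 hours.

t = 11.5 hours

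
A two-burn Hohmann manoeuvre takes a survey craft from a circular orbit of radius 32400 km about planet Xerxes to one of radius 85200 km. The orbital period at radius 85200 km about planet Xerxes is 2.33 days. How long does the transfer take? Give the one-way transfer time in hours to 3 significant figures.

t = 16.0 hours

From Kepler's third law T² = 4π²r³/μ at r = 85200 km, T = 2.33 days = 2.33 × 86400 s = 2.01312×10^5 s: μ = 4π²r³/T² = 6.02475×10^5 km³/s².
Transfer-ellipse semi-major axis a_t = (r₁ + r₂)/2 = (32400 + 85200)/2 = 58800 km.
Half the transfer-orbit period gives t = π√(a_t³/μ) = 57710 s.
Converting: 57710 s ÷ 3600 s/hour = 16.0 hours.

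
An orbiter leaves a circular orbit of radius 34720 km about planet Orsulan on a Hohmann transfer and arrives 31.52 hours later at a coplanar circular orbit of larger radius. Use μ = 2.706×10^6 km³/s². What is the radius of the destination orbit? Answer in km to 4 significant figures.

r₂ = 2.698×10^5 km

Transfer time t = 31.52 hours = 1.13472×10^5 s, and t = π√(a_t³/μ).
So a_t = (μ t²/π²)^(1/3) = (2.706×10^6 × (1.13472×10^5)² / π²)^(1/3) = 1.5227×10^5 km.
Since a_t = (r₁ + r₂)/2, r₂ = 2a_t − r₁ = 2×1.5227×10^5 − 34720 = 2.6982×10^5 km.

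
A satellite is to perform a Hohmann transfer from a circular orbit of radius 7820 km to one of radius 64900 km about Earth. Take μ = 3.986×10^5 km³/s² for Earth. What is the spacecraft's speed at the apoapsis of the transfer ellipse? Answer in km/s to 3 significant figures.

The Hohmann ellipse has a_t = (r₁ + r₂)/2 = 36360 km.
At apoapsis, r = 64900 km.
Vis-viva: v = √[μ(2/r − 1/a_t)] = √[3.986×10^5 × (2/64900 − 1/36360)] = 1.149 km/s.

v = 1.15 km/s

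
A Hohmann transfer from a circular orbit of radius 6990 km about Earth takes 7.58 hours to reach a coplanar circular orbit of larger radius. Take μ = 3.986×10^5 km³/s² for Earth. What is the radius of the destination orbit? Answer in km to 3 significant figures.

Transfer time t = 7.58 hours = 27288 s, and t = π√(a_t³/μ).
So a_t = (μ t²/π²)^(1/3) = (3.986×10^5 × (27288)² / π²)^(1/3) = 31098 km.
Since a_t = (r₁ + r₂)/2, r₂ = 2a_t − r₁ = 2×31098 − 6990 = 55206 km.

r₂ = 55200 km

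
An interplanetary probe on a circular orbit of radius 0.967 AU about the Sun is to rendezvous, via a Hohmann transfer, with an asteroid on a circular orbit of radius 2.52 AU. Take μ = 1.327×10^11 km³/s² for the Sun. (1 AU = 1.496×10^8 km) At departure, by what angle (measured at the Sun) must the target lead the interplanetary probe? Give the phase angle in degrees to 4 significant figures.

In km: r₁ = 0.967 × 1.496×10^8 = 1.446632×10^8 km; r₂ = 2.52 × 1.496×10^8 = 3.76992×10^8 km.
Semi-major axis of the transfer orbit: a_t = (1.446632×10^8 + 3.76992×10^8)/2 = 2.608276×10^8 km.
Transfer time t = π√(a_t³/μ) = 3.633×10^7 s.
Target angular speed ω₂ = √(μ/r₂³) = 4.977×10^-8 rad/s.
Angle swept by the target during transfer: ω₂·t = 1.808 rad = 103.59°.
The interplanetary probe traverses 180° on the transfer ellipse, so the target must lead by 180° − 103.59° = 76.41°.

φ = 76.41°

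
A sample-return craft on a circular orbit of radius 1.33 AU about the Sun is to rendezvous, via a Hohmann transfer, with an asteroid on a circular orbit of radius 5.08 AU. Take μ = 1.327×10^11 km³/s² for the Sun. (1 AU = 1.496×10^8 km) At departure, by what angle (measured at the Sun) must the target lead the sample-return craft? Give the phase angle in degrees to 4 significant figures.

In km: r₁ = 1.33 × 1.496×10^8 = 1.98968×10^8 km; r₂ = 5.08 × 1.496×10^8 = 7.59968×10^8 km.
The Hohmann ellipse has a_t = (r₁ + r₂)/2 = 4.79468×10^8 km.
Transfer time t = π√(a_t³/μ) = 9.05428×10^7 s.
The target's mean motion on its circular orbit is ω₂ = √(μ/r₂³) = 1.73877×10^-8 rad/s.
Angle swept by the target during transfer: ω₂·t = 1.5743 rad = 90.20°.
The sample-return craft traverses 180° on the transfer ellipse, so the target must lead by 180° − 90.20° = 89.80°.

φ = 89.80°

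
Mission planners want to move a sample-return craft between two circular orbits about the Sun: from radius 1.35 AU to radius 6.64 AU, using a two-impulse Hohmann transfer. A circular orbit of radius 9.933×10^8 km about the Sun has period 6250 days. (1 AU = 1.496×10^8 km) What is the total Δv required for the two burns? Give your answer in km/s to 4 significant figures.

Δv = 12.25 km/s

From Kepler's third law T² = 4π²r³/μ at r = 9.933×10^8 km, T = 6250 days = 6250 × 86400 s = 5.400×10^8 s: μ = 4π²r³/T² = 1.32682×10^11 km³/s².
In km: r₁ = 1.35 × 1.496×10^8 = 2.0196×10^8 km; r₂ = 6.64 × 1.496×10^8 = 9.93344×10^8 km.
Semi-major axis of the transfer orbit: a_t = (2.0196×10^8 + 9.93344×10^8)/2 = 5.97652×10^8 km.
Circular speed at r₁: v₁ = √(μ/r₁) = √(1.32682×10^11/2.0196×10^8) = 25.632 km/s.
Transfer-orbit speed at r₁ (v² = μ(2/r − 1/a)): v_p = √[μ(2/r₁ − 1/a_t)] = 33.045 km/s.
First burn Δv₁ = |v_p − v₁| = 7.413 km/s.
At r₂, v₂ = √(μ/r₂) = 11.557 km/s.
Transfer-orbit speed at r₂: v_a = √[μ(2/r₂ − 1/a_t)] = 6.7184 km/s.
Second burn Δv₂ = |v₂ − v_a| = 4.839 km/s.
Total Δv = Δv₁ + Δv₂ = 12.25 km/s.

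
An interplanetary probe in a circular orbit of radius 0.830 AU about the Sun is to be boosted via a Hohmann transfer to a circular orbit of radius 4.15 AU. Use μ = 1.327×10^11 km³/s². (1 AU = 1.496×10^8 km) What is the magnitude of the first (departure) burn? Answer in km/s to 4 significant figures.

In km: r₁ = 0.830 × 1.496×10^8 = 1.24168×10^8 km; r₂ = 4.15 × 1.496×10^8 = 6.2084×10^8 km.
Transfer-ellipse semi-major axis a_t = (r₁ + r₂)/2 = (1.24168×10^8 + 6.2084×10^8)/2 = 3.72504×10^8 km.
On the circular orbit at r = 1.24168×10^8 km, v_c = √(μ/r) = 32.691 km/s.
Vis-viva on the transfer ellipse at r = 1.24168×10^8 km gives v_t = √[μ(2/r − 1/a_t)] = 42.204 km/s.
Δv₁ = |v_t − v_c| = |42.204 − 32.691| = 9.513 km/s.

Δv₁ = 9.513 km/s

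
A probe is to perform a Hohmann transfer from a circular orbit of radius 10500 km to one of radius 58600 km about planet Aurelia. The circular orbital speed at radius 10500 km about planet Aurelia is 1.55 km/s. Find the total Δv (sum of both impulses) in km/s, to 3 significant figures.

From the circular-orbit relation v² = μ/r at r = 10500 km: μ = v²r = (1.55)² × 10500 = 25226.3 km³/s².
Semi-major axis of the transfer orbit: a_t = (10500 + 58600)/2 = 34550 km.
Circular speed at r₁: v₁ = √(μ/r₁) = √(25226.3/10500) = 1.5500 km/s.
On the transfer ellipse at r₁, vis-viva gives v_p = √[μ(2/r₁ − 1/a_t)] = 2.0186 km/s.
First burn Δv₁ = |v_p − v₁| = 0.4686 km/s.
At r₂, v₂ = √(μ/r₂) = 0.6561 km/s.
Transfer-orbit speed at r₂: v_a = √[μ(2/r₂ − 1/a_t)] = 0.3617 km/s.
Second burn Δv₂ = |v₂ − v_a| = 0.2944 km/s.
Δv = Δv₁ + Δv₂ = 0.4686 + 0.2944 = 0.7630 km/s.

Δv = 0.763 km/s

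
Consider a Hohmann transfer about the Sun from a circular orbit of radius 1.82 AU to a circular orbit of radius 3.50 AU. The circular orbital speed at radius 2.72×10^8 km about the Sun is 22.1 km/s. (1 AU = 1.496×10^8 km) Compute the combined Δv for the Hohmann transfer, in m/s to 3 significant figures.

From the circular-orbit relation v² = μ/r at r = 2.72×10^8 km: μ = v²r = (22.1)² × 2.72×10^8 = 1.32848×10^11 km³/s².
In km: r₁ = 1.82 × 1.496×10^8 = 2.72272×10^8 km; r₂ = 3.50 × 1.496×10^8 = 5.236×10^8 km.
Semi-major axis of the transfer orbit: a_t = (2.72272×10^8 + 5.236×10^8)/2 = 3.97936×10^8 km.
At r₁ the circular-orbit speed is v₁ = √(μ/r₁) = 22.089 km/s.
On the transfer ellipse at r₁, v² = μ(2/r − 1/a) gives v_p = √[μ(2/r₁ − 1/a_t)] = 25.338 km/s.
First burn Δv₁ = |v_p − v₁| = 3.249 km/s.
At r₂, v₂ = √(μ/r₂) = 15.929 km/s.
Transfer-orbit speed at r₂: v_a = √[μ(2/r₂ − 1/a_t)] = 13.176 km/s.
Second burn Δv₂ = |v₂ − v_a| = 2.753 km/s.
Total Δv = Δv₁ + Δv₂ = 6.002 km/s.

Δv = 6000 m/s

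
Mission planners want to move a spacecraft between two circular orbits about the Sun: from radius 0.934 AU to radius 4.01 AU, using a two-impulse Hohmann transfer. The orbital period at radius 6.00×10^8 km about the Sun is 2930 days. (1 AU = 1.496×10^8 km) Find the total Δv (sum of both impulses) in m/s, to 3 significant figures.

From Kepler's third law T² = 4π²r³/μ at r = 6.00×10^8 km, T = 2930 days = 2930 × 86400 s = 2.53152×10^8 s: μ = 4π²r³/T² = 1.33061×10^11 km³/s².
In km: r₁ = 0.934 × 1.496×10^8 = 1.397264×10^8 km; r₂ = 4.01 × 1.496×10^8 = 5.99896×10^8 km.
Transfer-ellipse semi-major axis a_t = (r₁ + r₂)/2 = (1.397264×10^8 + 5.99896×10^8)/2 = 3.698112×10^8 km.
Circular speed at r₁: v₁ = √(μ/r₁) = √(1.33061×10^11/1.397264×10^8) = 30.85931 km/s.
On the transfer ellipse at r₁, vis-viva gives v_p = √[μ(2/r₁ − 1/a_t)] = 39.30376 km/s.
First burn Δv₁ = |v_p − v₁| = 8.444 km/s.
Circular speed at r₂: v₂ = √(μ/r₂) = 14.8932 km/s.
Transfer-orbit speed at r₂: v_a = √[μ(2/r₂ − 1/a_t)] = 9.15454 km/s.
Second burn Δv₂ = |v₂ − v_a| = 5.739 km/s.
Total Δv = Δv₁ + Δv₂ = 14.18 km/s.

Δv = 14200 m/s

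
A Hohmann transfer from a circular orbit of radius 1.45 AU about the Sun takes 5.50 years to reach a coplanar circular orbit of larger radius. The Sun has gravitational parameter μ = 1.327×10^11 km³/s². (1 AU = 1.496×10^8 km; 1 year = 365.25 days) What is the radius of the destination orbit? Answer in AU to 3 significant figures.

In km: r₁ = 1.45 × 1.496×10^8 = 2.1692×10^8 km.
Transfer time t = 5.50 years × 365.25 × 86400 s = 1.735668×10^8 s, and t = π√(a_t³/μ).
So a_t = (μ t²/π²)^(1/3) = (1.327×10^11 × (1.735668×10^8)² / π²)^(1/3) = 7.3989×10^8 km.
Since a_t = (r₁ + r₂)/2, r₂ = 2a_t − r₁ = 2×7.3989×10^8 − 2.1692×10^8 = 1.26286×10^9 km.
In AU: r₂ = 1.26286×10^9 / 1.496×10^8 = 8.44 AU.

r₂ = 8.44 AU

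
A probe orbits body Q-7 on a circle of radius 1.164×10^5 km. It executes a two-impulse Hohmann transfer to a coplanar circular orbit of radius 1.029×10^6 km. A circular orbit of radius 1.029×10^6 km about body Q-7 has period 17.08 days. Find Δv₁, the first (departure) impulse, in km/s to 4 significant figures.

Δv₁ = 4.435 km/s

From Kepler's third law T² = 4π²r³/μ at r = 1.029×10^6 km, T = 17.08 days = 17.08 × 86400 s = 1.475712×10^6 s: μ = 4π²r³/T² = 1.97516×10^7 km³/s².
The Hohmann ellipse has a_t = (r₁ + r₂)/2 = 5.727×10^5 km.
On the circular orbit at r = 1.164×10^5 km, v_c = √(μ/r) = 13.026 km/s.
Transfer-orbit speed at the same r (vis-viva, a = a_t): v_t = √[μ(2/r − 1/a_t)] = 17.461 km/s.
Δv₁ = |v_t − v_c| = |17.461 − 13.026| = 4.435 km/s.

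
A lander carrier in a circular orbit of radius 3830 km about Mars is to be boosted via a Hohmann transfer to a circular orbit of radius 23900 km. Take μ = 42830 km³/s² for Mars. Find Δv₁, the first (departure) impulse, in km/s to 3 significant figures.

Semi-major axis of the transfer orbit: a_t = (3830 + 23900)/2 = 13865 km.
Circular speed at r = 3830 km: v_c = √(μ/r) = 3.344 km/s.
Vis-viva on the transfer ellipse at r = 3830 km gives v_t = √[μ(2/r − 1/a_t)] = 4.390 km/s.
Δv₁ = |v_t − v_c| = |4.390 − 3.344| = 1.046 km/s.

Δv₁ = 1.05 km/s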